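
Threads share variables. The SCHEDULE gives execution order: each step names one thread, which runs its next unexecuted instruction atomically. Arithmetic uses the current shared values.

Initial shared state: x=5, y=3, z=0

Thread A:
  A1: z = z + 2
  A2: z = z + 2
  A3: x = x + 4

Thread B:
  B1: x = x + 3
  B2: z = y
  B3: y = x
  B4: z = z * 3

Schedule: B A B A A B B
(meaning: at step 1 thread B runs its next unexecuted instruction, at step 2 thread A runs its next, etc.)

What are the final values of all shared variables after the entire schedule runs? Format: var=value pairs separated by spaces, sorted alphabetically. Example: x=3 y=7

Step 1: thread B executes B1 (x = x + 3). Shared: x=8 y=3 z=0. PCs: A@0 B@1
Step 2: thread A executes A1 (z = z + 2). Shared: x=8 y=3 z=2. PCs: A@1 B@1
Step 3: thread B executes B2 (z = y). Shared: x=8 y=3 z=3. PCs: A@1 B@2
Step 4: thread A executes A2 (z = z + 2). Shared: x=8 y=3 z=5. PCs: A@2 B@2
Step 5: thread A executes A3 (x = x + 4). Shared: x=12 y=3 z=5. PCs: A@3 B@2
Step 6: thread B executes B3 (y = x). Shared: x=12 y=12 z=5. PCs: A@3 B@3
Step 7: thread B executes B4 (z = z * 3). Shared: x=12 y=12 z=15. PCs: A@3 B@4

Answer: x=12 y=12 z=15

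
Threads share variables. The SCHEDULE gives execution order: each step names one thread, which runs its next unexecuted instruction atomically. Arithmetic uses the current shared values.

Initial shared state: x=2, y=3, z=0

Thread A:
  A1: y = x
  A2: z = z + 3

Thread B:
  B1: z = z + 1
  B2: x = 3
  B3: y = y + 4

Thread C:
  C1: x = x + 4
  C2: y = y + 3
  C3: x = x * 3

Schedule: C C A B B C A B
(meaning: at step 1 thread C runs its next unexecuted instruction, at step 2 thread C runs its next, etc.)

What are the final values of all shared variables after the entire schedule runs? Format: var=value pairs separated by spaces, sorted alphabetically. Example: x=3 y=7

Answer: x=9 y=10 z=4

Derivation:
Step 1: thread C executes C1 (x = x + 4). Shared: x=6 y=3 z=0. PCs: A@0 B@0 C@1
Step 2: thread C executes C2 (y = y + 3). Shared: x=6 y=6 z=0. PCs: A@0 B@0 C@2
Step 3: thread A executes A1 (y = x). Shared: x=6 y=6 z=0. PCs: A@1 B@0 C@2
Step 4: thread B executes B1 (z = z + 1). Shared: x=6 y=6 z=1. PCs: A@1 B@1 C@2
Step 5: thread B executes B2 (x = 3). Shared: x=3 y=6 z=1. PCs: A@1 B@2 C@2
Step 6: thread C executes C3 (x = x * 3). Shared: x=9 y=6 z=1. PCs: A@1 B@2 C@3
Step 7: thread A executes A2 (z = z + 3). Shared: x=9 y=6 z=4. PCs: A@2 B@2 C@3
Step 8: thread B executes B3 (y = y + 4). Shared: x=9 y=10 z=4. PCs: A@2 B@3 C@3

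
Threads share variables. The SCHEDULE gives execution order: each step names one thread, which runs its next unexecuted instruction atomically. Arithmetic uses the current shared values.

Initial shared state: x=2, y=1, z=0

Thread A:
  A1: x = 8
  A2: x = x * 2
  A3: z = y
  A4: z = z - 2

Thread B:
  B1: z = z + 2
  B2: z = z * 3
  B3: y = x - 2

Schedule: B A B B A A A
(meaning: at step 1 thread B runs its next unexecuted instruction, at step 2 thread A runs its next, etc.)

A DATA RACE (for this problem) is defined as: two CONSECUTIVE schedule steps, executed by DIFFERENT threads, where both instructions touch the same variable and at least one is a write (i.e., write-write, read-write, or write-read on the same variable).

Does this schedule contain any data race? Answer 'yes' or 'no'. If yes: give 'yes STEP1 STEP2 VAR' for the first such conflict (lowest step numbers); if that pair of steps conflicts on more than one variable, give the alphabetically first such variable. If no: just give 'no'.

Steps 1,2: B(r=z,w=z) vs A(r=-,w=x). No conflict.
Steps 2,3: A(r=-,w=x) vs B(r=z,w=z). No conflict.
Steps 3,4: same thread (B). No race.
Steps 4,5: B(y = x - 2) vs A(x = x * 2). RACE on x (R-W).
Steps 5,6: same thread (A). No race.
Steps 6,7: same thread (A). No race.
First conflict at steps 4,5.

Answer: yes 4 5 x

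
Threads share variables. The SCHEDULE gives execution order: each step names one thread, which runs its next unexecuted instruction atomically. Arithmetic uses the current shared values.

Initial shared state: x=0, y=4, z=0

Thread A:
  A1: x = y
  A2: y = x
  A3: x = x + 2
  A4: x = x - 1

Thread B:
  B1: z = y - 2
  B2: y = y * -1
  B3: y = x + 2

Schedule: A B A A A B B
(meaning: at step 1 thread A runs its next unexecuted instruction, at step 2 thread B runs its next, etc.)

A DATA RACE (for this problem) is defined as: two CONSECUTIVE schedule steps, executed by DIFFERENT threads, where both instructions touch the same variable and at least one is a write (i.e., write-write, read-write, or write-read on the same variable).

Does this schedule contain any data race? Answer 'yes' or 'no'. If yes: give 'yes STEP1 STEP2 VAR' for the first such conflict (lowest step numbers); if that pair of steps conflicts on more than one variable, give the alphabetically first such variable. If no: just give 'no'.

Steps 1,2: A(r=y,w=x) vs B(r=y,w=z). No conflict.
Steps 2,3: B(z = y - 2) vs A(y = x). RACE on y (R-W).
Steps 3,4: same thread (A). No race.
Steps 4,5: same thread (A). No race.
Steps 5,6: A(r=x,w=x) vs B(r=y,w=y). No conflict.
Steps 6,7: same thread (B). No race.
First conflict at steps 2,3.

Answer: yes 2 3 y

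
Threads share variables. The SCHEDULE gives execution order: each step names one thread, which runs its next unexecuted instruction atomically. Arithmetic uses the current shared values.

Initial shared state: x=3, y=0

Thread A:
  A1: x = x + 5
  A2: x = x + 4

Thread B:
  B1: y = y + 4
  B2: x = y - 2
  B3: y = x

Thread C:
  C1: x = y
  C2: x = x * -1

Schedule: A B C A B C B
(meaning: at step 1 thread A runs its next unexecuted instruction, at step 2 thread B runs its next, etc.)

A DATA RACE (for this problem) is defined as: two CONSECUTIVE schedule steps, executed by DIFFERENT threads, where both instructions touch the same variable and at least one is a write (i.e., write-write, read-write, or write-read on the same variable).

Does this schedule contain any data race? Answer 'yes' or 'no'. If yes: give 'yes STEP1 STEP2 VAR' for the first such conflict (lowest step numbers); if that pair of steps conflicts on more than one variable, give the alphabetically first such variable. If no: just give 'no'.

Answer: yes 2 3 y

Derivation:
Steps 1,2: A(r=x,w=x) vs B(r=y,w=y). No conflict.
Steps 2,3: B(y = y + 4) vs C(x = y). RACE on y (W-R).
Steps 3,4: C(x = y) vs A(x = x + 4). RACE on x (W-W).
Steps 4,5: A(x = x + 4) vs B(x = y - 2). RACE on x (W-W).
Steps 5,6: B(x = y - 2) vs C(x = x * -1). RACE on x (W-W).
Steps 6,7: C(x = x * -1) vs B(y = x). RACE on x (W-R).
First conflict at steps 2,3.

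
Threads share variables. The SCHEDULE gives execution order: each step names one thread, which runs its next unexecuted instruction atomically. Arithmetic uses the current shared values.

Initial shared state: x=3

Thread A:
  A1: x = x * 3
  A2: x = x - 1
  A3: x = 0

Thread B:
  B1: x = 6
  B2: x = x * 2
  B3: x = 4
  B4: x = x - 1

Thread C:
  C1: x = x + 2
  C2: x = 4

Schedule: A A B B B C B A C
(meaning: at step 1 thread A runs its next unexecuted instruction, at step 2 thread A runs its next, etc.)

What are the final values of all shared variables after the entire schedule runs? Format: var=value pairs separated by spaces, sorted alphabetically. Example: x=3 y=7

Step 1: thread A executes A1 (x = x * 3). Shared: x=9. PCs: A@1 B@0 C@0
Step 2: thread A executes A2 (x = x - 1). Shared: x=8. PCs: A@2 B@0 C@0
Step 3: thread B executes B1 (x = 6). Shared: x=6. PCs: A@2 B@1 C@0
Step 4: thread B executes B2 (x = x * 2). Shared: x=12. PCs: A@2 B@2 C@0
Step 5: thread B executes B3 (x = 4). Shared: x=4. PCs: A@2 B@3 C@0
Step 6: thread C executes C1 (x = x + 2). Shared: x=6. PCs: A@2 B@3 C@1
Step 7: thread B executes B4 (x = x - 1). Shared: x=5. PCs: A@2 B@4 C@1
Step 8: thread A executes A3 (x = 0). Shared: x=0. PCs: A@3 B@4 C@1
Step 9: thread C executes C2 (x = 4). Shared: x=4. PCs: A@3 B@4 C@2

Answer: x=4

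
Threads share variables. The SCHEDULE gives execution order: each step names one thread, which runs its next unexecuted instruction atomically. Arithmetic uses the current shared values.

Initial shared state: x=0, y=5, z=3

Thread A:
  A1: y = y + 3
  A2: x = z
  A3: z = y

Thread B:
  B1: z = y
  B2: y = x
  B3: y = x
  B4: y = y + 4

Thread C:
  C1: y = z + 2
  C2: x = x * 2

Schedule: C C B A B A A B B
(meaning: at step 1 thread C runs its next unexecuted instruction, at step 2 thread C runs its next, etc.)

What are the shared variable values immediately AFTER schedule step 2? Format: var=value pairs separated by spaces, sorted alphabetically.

Step 1: thread C executes C1 (y = z + 2). Shared: x=0 y=5 z=3. PCs: A@0 B@0 C@1
Step 2: thread C executes C2 (x = x * 2). Shared: x=0 y=5 z=3. PCs: A@0 B@0 C@2

Answer: x=0 y=5 z=3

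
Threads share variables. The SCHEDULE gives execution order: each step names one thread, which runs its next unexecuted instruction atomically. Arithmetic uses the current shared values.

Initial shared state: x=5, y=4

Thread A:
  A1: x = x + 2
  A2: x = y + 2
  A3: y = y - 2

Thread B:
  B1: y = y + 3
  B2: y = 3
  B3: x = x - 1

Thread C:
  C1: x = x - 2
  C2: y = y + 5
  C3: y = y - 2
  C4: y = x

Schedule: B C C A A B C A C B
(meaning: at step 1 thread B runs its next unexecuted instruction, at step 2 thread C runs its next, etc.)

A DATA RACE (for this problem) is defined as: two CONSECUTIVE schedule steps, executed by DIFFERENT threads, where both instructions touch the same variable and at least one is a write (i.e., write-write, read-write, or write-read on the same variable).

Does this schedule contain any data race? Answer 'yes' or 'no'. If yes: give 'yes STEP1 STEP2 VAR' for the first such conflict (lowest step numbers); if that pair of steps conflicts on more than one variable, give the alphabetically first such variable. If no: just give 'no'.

Answer: yes 5 6 y

Derivation:
Steps 1,2: B(r=y,w=y) vs C(r=x,w=x). No conflict.
Steps 2,3: same thread (C). No race.
Steps 3,4: C(r=y,w=y) vs A(r=x,w=x). No conflict.
Steps 4,5: same thread (A). No race.
Steps 5,6: A(x = y + 2) vs B(y = 3). RACE on y (R-W).
Steps 6,7: B(y = 3) vs C(y = y - 2). RACE on y (W-W).
Steps 7,8: C(y = y - 2) vs A(y = y - 2). RACE on y (W-W).
Steps 8,9: A(y = y - 2) vs C(y = x). RACE on y (W-W).
Steps 9,10: C(y = x) vs B(x = x - 1). RACE on x (R-W).
First conflict at steps 5,6.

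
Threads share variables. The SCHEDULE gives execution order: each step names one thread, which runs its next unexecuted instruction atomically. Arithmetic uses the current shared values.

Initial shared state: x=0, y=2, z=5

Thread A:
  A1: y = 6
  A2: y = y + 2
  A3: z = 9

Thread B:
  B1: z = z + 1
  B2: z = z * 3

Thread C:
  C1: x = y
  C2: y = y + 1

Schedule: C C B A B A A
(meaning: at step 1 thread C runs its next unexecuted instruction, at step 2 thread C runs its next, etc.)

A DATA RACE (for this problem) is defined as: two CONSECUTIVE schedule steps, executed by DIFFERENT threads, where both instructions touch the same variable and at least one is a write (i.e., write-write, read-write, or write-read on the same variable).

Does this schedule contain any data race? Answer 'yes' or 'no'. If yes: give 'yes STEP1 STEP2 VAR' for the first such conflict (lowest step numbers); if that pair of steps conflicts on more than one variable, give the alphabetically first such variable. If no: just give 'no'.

Answer: no

Derivation:
Steps 1,2: same thread (C). No race.
Steps 2,3: C(r=y,w=y) vs B(r=z,w=z). No conflict.
Steps 3,4: B(r=z,w=z) vs A(r=-,w=y). No conflict.
Steps 4,5: A(r=-,w=y) vs B(r=z,w=z). No conflict.
Steps 5,6: B(r=z,w=z) vs A(r=y,w=y). No conflict.
Steps 6,7: same thread (A). No race.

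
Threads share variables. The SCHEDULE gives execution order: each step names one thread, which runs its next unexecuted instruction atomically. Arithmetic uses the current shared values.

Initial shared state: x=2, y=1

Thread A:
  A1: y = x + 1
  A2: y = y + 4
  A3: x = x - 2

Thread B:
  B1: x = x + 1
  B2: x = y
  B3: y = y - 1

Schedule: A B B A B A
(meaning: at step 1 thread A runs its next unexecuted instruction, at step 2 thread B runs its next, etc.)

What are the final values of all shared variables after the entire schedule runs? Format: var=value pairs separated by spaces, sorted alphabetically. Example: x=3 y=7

Step 1: thread A executes A1 (y = x + 1). Shared: x=2 y=3. PCs: A@1 B@0
Step 2: thread B executes B1 (x = x + 1). Shared: x=3 y=3. PCs: A@1 B@1
Step 3: thread B executes B2 (x = y). Shared: x=3 y=3. PCs: A@1 B@2
Step 4: thread A executes A2 (y = y + 4). Shared: x=3 y=7. PCs: A@2 B@2
Step 5: thread B executes B3 (y = y - 1). Shared: x=3 y=6. PCs: A@2 B@3
Step 6: thread A executes A3 (x = x - 2). Shared: x=1 y=6. PCs: A@3 B@3

Answer: x=1 y=6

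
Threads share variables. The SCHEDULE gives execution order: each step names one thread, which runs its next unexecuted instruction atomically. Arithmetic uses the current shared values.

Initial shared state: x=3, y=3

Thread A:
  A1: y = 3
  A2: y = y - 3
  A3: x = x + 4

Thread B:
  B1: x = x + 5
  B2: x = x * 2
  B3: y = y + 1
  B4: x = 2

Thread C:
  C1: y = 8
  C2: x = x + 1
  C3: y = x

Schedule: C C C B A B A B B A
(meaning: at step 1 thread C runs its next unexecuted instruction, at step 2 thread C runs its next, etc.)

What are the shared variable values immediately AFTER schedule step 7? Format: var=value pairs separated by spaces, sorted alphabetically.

Answer: x=18 y=0

Derivation:
Step 1: thread C executes C1 (y = 8). Shared: x=3 y=8. PCs: A@0 B@0 C@1
Step 2: thread C executes C2 (x = x + 1). Shared: x=4 y=8. PCs: A@0 B@0 C@2
Step 3: thread C executes C3 (y = x). Shared: x=4 y=4. PCs: A@0 B@0 C@3
Step 4: thread B executes B1 (x = x + 5). Shared: x=9 y=4. PCs: A@0 B@1 C@3
Step 5: thread A executes A1 (y = 3). Shared: x=9 y=3. PCs: A@1 B@1 C@3
Step 6: thread B executes B2 (x = x * 2). Shared: x=18 y=3. PCs: A@1 B@2 C@3
Step 7: thread A executes A2 (y = y - 3). Shared: x=18 y=0. PCs: A@2 B@2 C@3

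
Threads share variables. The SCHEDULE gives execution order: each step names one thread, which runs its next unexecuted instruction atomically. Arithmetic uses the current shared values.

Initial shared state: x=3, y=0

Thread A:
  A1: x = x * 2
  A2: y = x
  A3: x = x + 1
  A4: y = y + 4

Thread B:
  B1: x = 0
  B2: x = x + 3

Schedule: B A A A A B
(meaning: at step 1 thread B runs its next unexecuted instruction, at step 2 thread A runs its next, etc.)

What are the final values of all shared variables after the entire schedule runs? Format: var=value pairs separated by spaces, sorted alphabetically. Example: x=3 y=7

Step 1: thread B executes B1 (x = 0). Shared: x=0 y=0. PCs: A@0 B@1
Step 2: thread A executes A1 (x = x * 2). Shared: x=0 y=0. PCs: A@1 B@1
Step 3: thread A executes A2 (y = x). Shared: x=0 y=0. PCs: A@2 B@1
Step 4: thread A executes A3 (x = x + 1). Shared: x=1 y=0. PCs: A@3 B@1
Step 5: thread A executes A4 (y = y + 4). Shared: x=1 y=4. PCs: A@4 B@1
Step 6: thread B executes B2 (x = x + 3). Shared: x=4 y=4. PCs: A@4 B@2

Answer: x=4 y=4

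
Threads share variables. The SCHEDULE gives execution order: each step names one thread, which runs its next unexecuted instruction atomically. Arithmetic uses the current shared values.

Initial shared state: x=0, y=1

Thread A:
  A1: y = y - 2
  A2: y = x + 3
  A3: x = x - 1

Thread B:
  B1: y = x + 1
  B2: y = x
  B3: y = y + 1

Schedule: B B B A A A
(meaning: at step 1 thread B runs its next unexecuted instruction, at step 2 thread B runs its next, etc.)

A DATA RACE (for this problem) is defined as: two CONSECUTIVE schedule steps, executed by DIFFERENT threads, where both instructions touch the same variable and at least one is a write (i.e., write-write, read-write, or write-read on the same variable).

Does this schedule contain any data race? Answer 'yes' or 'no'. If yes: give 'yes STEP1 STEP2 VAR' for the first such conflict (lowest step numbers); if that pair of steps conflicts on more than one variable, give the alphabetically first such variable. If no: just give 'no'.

Answer: yes 3 4 y

Derivation:
Steps 1,2: same thread (B). No race.
Steps 2,3: same thread (B). No race.
Steps 3,4: B(y = y + 1) vs A(y = y - 2). RACE on y (W-W).
Steps 4,5: same thread (A). No race.
Steps 5,6: same thread (A). No race.
First conflict at steps 3,4.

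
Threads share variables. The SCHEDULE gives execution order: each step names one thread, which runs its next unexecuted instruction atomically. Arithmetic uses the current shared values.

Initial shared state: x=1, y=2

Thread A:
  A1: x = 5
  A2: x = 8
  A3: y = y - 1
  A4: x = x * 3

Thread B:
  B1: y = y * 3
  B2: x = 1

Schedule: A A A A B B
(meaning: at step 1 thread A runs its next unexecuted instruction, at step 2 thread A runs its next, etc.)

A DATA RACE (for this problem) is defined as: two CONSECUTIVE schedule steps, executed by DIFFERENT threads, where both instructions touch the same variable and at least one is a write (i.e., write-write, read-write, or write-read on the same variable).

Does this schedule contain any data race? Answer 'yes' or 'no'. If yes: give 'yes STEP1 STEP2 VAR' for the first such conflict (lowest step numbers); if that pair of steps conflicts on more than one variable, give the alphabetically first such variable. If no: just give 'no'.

Answer: no

Derivation:
Steps 1,2: same thread (A). No race.
Steps 2,3: same thread (A). No race.
Steps 3,4: same thread (A). No race.
Steps 4,5: A(r=x,w=x) vs B(r=y,w=y). No conflict.
Steps 5,6: same thread (B). No race.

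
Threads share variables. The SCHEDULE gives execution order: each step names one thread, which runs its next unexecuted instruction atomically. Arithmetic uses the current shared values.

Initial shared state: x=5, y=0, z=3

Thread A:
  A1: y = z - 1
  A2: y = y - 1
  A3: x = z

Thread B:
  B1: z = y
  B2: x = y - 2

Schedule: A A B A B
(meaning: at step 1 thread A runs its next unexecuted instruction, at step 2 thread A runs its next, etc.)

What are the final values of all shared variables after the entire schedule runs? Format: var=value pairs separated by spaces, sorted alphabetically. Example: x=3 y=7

Answer: x=-1 y=1 z=1

Derivation:
Step 1: thread A executes A1 (y = z - 1). Shared: x=5 y=2 z=3. PCs: A@1 B@0
Step 2: thread A executes A2 (y = y - 1). Shared: x=5 y=1 z=3. PCs: A@2 B@0
Step 3: thread B executes B1 (z = y). Shared: x=5 y=1 z=1. PCs: A@2 B@1
Step 4: thread A executes A3 (x = z). Shared: x=1 y=1 z=1. PCs: A@3 B@1
Step 5: thread B executes B2 (x = y - 2). Shared: x=-1 y=1 z=1. PCs: A@3 B@2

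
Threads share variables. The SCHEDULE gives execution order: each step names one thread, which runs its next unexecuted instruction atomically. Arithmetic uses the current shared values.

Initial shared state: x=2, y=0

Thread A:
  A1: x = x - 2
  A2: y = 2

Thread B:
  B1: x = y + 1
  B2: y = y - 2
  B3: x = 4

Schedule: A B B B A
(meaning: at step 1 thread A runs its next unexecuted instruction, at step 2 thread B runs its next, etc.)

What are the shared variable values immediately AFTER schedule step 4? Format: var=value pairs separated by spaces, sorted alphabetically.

Answer: x=4 y=-2

Derivation:
Step 1: thread A executes A1 (x = x - 2). Shared: x=0 y=0. PCs: A@1 B@0
Step 2: thread B executes B1 (x = y + 1). Shared: x=1 y=0. PCs: A@1 B@1
Step 3: thread B executes B2 (y = y - 2). Shared: x=1 y=-2. PCs: A@1 B@2
Step 4: thread B executes B3 (x = 4). Shared: x=4 y=-2. PCs: A@1 B@3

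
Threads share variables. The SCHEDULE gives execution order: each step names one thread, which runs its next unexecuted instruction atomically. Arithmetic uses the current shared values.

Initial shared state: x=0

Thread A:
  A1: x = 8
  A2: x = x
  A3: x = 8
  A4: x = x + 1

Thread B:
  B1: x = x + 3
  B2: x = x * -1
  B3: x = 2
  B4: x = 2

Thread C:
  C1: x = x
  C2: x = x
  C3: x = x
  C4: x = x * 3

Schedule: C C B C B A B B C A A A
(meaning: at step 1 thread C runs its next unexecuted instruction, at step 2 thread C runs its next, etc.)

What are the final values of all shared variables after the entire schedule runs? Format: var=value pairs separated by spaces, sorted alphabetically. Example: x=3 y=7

Step 1: thread C executes C1 (x = x). Shared: x=0. PCs: A@0 B@0 C@1
Step 2: thread C executes C2 (x = x). Shared: x=0. PCs: A@0 B@0 C@2
Step 3: thread B executes B1 (x = x + 3). Shared: x=3. PCs: A@0 B@1 C@2
Step 4: thread C executes C3 (x = x). Shared: x=3. PCs: A@0 B@1 C@3
Step 5: thread B executes B2 (x = x * -1). Shared: x=-3. PCs: A@0 B@2 C@3
Step 6: thread A executes A1 (x = 8). Shared: x=8. PCs: A@1 B@2 C@3
Step 7: thread B executes B3 (x = 2). Shared: x=2. PCs: A@1 B@3 C@3
Step 8: thread B executes B4 (x = 2). Shared: x=2. PCs: A@1 B@4 C@3
Step 9: thread C executes C4 (x = x * 3). Shared: x=6. PCs: A@1 B@4 C@4
Step 10: thread A executes A2 (x = x). Shared: x=6. PCs: A@2 B@4 C@4
Step 11: thread A executes A3 (x = 8). Shared: x=8. PCs: A@3 B@4 C@4
Step 12: thread A executes A4 (x = x + 1). Shared: x=9. PCs: A@4 B@4 C@4

Answer: x=9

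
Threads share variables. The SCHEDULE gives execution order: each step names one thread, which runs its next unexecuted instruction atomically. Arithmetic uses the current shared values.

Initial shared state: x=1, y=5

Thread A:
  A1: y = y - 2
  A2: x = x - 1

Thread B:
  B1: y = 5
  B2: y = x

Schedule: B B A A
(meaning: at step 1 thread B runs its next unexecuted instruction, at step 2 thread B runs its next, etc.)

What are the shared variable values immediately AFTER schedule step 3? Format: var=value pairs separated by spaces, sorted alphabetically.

Step 1: thread B executes B1 (y = 5). Shared: x=1 y=5. PCs: A@0 B@1
Step 2: thread B executes B2 (y = x). Shared: x=1 y=1. PCs: A@0 B@2
Step 3: thread A executes A1 (y = y - 2). Shared: x=1 y=-1. PCs: A@1 B@2

Answer: x=1 y=-1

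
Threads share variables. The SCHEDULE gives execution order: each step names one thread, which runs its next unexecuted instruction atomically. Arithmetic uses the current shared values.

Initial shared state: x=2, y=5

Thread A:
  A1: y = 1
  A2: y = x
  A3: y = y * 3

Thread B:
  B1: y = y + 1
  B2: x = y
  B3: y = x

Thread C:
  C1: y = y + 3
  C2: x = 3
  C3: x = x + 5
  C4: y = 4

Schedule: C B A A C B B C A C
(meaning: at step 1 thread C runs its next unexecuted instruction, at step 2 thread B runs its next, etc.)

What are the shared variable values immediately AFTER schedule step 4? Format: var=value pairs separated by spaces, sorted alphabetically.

Step 1: thread C executes C1 (y = y + 3). Shared: x=2 y=8. PCs: A@0 B@0 C@1
Step 2: thread B executes B1 (y = y + 1). Shared: x=2 y=9. PCs: A@0 B@1 C@1
Step 3: thread A executes A1 (y = 1). Shared: x=2 y=1. PCs: A@1 B@1 C@1
Step 4: thread A executes A2 (y = x). Shared: x=2 y=2. PCs: A@2 B@1 C@1

Answer: x=2 y=2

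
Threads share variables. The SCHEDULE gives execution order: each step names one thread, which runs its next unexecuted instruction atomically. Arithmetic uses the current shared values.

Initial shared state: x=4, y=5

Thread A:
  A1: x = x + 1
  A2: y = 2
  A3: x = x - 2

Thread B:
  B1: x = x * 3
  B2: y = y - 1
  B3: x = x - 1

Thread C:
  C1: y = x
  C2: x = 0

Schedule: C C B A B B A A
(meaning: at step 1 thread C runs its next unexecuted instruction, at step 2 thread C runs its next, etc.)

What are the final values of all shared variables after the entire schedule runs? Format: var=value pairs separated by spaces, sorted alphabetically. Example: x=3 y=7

Answer: x=-2 y=2

Derivation:
Step 1: thread C executes C1 (y = x). Shared: x=4 y=4. PCs: A@0 B@0 C@1
Step 2: thread C executes C2 (x = 0). Shared: x=0 y=4. PCs: A@0 B@0 C@2
Step 3: thread B executes B1 (x = x * 3). Shared: x=0 y=4. PCs: A@0 B@1 C@2
Step 4: thread A executes A1 (x = x + 1). Shared: x=1 y=4. PCs: A@1 B@1 C@2
Step 5: thread B executes B2 (y = y - 1). Shared: x=1 y=3. PCs: A@1 B@2 C@2
Step 6: thread B executes B3 (x = x - 1). Shared: x=0 y=3. PCs: A@1 B@3 C@2
Step 7: thread A executes A2 (y = 2). Shared: x=0 y=2. PCs: A@2 B@3 C@2
Step 8: thread A executes A3 (x = x - 2). Shared: x=-2 y=2. PCs: A@3 B@3 C@2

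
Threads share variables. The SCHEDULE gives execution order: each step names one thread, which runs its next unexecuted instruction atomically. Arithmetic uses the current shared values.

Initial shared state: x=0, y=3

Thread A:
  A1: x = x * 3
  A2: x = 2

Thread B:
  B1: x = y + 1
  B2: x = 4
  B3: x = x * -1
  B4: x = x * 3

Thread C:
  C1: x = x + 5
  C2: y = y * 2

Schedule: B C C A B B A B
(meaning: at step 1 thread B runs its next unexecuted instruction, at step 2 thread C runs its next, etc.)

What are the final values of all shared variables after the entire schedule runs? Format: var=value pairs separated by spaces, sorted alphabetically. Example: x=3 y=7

Step 1: thread B executes B1 (x = y + 1). Shared: x=4 y=3. PCs: A@0 B@1 C@0
Step 2: thread C executes C1 (x = x + 5). Shared: x=9 y=3. PCs: A@0 B@1 C@1
Step 3: thread C executes C2 (y = y * 2). Shared: x=9 y=6. PCs: A@0 B@1 C@2
Step 4: thread A executes A1 (x = x * 3). Shared: x=27 y=6. PCs: A@1 B@1 C@2
Step 5: thread B executes B2 (x = 4). Shared: x=4 y=6. PCs: A@1 B@2 C@2
Step 6: thread B executes B3 (x = x * -1). Shared: x=-4 y=6. PCs: A@1 B@3 C@2
Step 7: thread A executes A2 (x = 2). Shared: x=2 y=6. PCs: A@2 B@3 C@2
Step 8: thread B executes B4 (x = x * 3). Shared: x=6 y=6. PCs: A@2 B@4 C@2

Answer: x=6 y=6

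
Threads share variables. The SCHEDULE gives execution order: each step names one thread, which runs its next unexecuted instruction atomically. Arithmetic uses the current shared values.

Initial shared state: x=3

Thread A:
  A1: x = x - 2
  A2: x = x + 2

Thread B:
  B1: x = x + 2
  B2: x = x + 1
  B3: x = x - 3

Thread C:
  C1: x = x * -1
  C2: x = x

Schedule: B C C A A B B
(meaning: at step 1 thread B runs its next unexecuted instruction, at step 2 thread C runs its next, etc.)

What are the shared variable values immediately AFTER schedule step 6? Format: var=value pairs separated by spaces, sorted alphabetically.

Answer: x=-4

Derivation:
Step 1: thread B executes B1 (x = x + 2). Shared: x=5. PCs: A@0 B@1 C@0
Step 2: thread C executes C1 (x = x * -1). Shared: x=-5. PCs: A@0 B@1 C@1
Step 3: thread C executes C2 (x = x). Shared: x=-5. PCs: A@0 B@1 C@2
Step 4: thread A executes A1 (x = x - 2). Shared: x=-7. PCs: A@1 B@1 C@2
Step 5: thread A executes A2 (x = x + 2). Shared: x=-5. PCs: A@2 B@1 C@2
Step 6: thread B executes B2 (x = x + 1). Shared: x=-4. PCs: A@2 B@2 C@2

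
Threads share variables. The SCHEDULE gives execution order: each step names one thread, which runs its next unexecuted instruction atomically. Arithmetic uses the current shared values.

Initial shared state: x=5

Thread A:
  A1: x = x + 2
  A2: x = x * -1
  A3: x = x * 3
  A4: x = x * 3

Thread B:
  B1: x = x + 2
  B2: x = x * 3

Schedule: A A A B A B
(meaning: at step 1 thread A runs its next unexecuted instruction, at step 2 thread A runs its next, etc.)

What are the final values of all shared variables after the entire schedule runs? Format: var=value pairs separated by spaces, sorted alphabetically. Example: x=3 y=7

Answer: x=-171

Derivation:
Step 1: thread A executes A1 (x = x + 2). Shared: x=7. PCs: A@1 B@0
Step 2: thread A executes A2 (x = x * -1). Shared: x=-7. PCs: A@2 B@0
Step 3: thread A executes A3 (x = x * 3). Shared: x=-21. PCs: A@3 B@0
Step 4: thread B executes B1 (x = x + 2). Shared: x=-19. PCs: A@3 B@1
Step 5: thread A executes A4 (x = x * 3). Shared: x=-57. PCs: A@4 B@1
Step 6: thread B executes B2 (x = x * 3). Shared: x=-171. PCs: A@4 B@2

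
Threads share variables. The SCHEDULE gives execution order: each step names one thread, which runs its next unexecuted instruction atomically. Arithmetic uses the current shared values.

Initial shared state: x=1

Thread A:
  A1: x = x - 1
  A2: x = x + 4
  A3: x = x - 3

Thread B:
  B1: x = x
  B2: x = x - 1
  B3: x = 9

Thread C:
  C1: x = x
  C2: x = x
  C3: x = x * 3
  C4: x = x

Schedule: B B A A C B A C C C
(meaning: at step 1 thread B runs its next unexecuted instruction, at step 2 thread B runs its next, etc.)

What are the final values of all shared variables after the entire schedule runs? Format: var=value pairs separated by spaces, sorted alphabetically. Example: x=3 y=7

Step 1: thread B executes B1 (x = x). Shared: x=1. PCs: A@0 B@1 C@0
Step 2: thread B executes B2 (x = x - 1). Shared: x=0. PCs: A@0 B@2 C@0
Step 3: thread A executes A1 (x = x - 1). Shared: x=-1. PCs: A@1 B@2 C@0
Step 4: thread A executes A2 (x = x + 4). Shared: x=3. PCs: A@2 B@2 C@0
Step 5: thread C executes C1 (x = x). Shared: x=3. PCs: A@2 B@2 C@1
Step 6: thread B executes B3 (x = 9). Shared: x=9. PCs: A@2 B@3 C@1
Step 7: thread A executes A3 (x = x - 3). Shared: x=6. PCs: A@3 B@3 C@1
Step 8: thread C executes C2 (x = x). Shared: x=6. PCs: A@3 B@3 C@2
Step 9: thread C executes C3 (x = x * 3). Shared: x=18. PCs: A@3 B@3 C@3
Step 10: thread C executes C4 (x = x). Shared: x=18. PCs: A@3 B@3 C@4

Answer: x=18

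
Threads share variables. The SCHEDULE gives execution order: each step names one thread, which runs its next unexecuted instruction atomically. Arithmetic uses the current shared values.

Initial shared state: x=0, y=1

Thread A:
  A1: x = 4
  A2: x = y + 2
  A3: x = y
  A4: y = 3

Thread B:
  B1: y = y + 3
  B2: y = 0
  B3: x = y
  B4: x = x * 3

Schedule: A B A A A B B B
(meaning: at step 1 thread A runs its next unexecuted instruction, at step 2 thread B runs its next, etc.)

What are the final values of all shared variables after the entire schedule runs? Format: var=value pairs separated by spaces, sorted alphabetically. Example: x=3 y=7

Step 1: thread A executes A1 (x = 4). Shared: x=4 y=1. PCs: A@1 B@0
Step 2: thread B executes B1 (y = y + 3). Shared: x=4 y=4. PCs: A@1 B@1
Step 3: thread A executes A2 (x = y + 2). Shared: x=6 y=4. PCs: A@2 B@1
Step 4: thread A executes A3 (x = y). Shared: x=4 y=4. PCs: A@3 B@1
Step 5: thread A executes A4 (y = 3). Shared: x=4 y=3. PCs: A@4 B@1
Step 6: thread B executes B2 (y = 0). Shared: x=4 y=0. PCs: A@4 B@2
Step 7: thread B executes B3 (x = y). Shared: x=0 y=0. PCs: A@4 B@3
Step 8: thread B executes B4 (x = x * 3). Shared: x=0 y=0. PCs: A@4 B@4

Answer: x=0 y=0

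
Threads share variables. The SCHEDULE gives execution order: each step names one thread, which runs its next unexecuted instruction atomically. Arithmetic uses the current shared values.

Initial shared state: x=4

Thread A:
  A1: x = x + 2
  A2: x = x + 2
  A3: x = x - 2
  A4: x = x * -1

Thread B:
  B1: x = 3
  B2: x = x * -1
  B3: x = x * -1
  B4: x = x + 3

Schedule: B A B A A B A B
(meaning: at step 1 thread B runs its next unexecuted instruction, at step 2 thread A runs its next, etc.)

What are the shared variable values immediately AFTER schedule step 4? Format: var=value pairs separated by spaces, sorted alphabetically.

Step 1: thread B executes B1 (x = 3). Shared: x=3. PCs: A@0 B@1
Step 2: thread A executes A1 (x = x + 2). Shared: x=5. PCs: A@1 B@1
Step 3: thread B executes B2 (x = x * -1). Shared: x=-5. PCs: A@1 B@2
Step 4: thread A executes A2 (x = x + 2). Shared: x=-3. PCs: A@2 B@2

Answer: x=-3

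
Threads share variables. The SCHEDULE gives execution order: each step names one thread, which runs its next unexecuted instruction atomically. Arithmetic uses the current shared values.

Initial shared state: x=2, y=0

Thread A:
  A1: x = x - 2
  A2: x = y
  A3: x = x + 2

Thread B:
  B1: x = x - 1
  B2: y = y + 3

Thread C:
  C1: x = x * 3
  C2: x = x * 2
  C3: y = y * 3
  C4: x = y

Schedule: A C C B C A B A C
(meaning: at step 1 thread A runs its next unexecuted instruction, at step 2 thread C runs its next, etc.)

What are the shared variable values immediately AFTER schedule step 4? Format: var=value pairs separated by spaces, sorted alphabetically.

Answer: x=-1 y=0

Derivation:
Step 1: thread A executes A1 (x = x - 2). Shared: x=0 y=0. PCs: A@1 B@0 C@0
Step 2: thread C executes C1 (x = x * 3). Shared: x=0 y=0. PCs: A@1 B@0 C@1
Step 3: thread C executes C2 (x = x * 2). Shared: x=0 y=0. PCs: A@1 B@0 C@2
Step 4: thread B executes B1 (x = x - 1). Shared: x=-1 y=0. PCs: A@1 B@1 C@2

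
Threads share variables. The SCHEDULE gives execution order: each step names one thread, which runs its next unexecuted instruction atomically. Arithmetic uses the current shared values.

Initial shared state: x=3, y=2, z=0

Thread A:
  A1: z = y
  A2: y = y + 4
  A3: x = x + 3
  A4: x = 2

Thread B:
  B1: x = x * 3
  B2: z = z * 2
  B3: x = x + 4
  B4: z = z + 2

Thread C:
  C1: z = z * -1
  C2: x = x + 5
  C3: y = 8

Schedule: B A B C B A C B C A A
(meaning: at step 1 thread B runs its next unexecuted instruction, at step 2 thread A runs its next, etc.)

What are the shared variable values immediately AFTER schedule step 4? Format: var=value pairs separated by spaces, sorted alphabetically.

Step 1: thread B executes B1 (x = x * 3). Shared: x=9 y=2 z=0. PCs: A@0 B@1 C@0
Step 2: thread A executes A1 (z = y). Shared: x=9 y=2 z=2. PCs: A@1 B@1 C@0
Step 3: thread B executes B2 (z = z * 2). Shared: x=9 y=2 z=4. PCs: A@1 B@2 C@0
Step 4: thread C executes C1 (z = z * -1). Shared: x=9 y=2 z=-4. PCs: A@1 B@2 C@1

Answer: x=9 y=2 z=-4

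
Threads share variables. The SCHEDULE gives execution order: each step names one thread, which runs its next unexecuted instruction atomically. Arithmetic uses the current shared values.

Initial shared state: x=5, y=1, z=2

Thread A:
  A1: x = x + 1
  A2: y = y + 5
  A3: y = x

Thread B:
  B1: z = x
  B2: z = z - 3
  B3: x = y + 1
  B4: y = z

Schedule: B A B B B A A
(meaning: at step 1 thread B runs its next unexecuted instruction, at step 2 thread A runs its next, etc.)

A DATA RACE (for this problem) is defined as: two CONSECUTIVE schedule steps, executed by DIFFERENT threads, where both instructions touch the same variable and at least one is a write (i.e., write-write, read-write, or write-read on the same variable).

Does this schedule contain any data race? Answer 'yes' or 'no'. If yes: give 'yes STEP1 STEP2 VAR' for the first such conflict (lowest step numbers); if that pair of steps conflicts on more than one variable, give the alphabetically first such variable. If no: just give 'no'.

Answer: yes 1 2 x

Derivation:
Steps 1,2: B(z = x) vs A(x = x + 1). RACE on x (R-W).
Steps 2,3: A(r=x,w=x) vs B(r=z,w=z). No conflict.
Steps 3,4: same thread (B). No race.
Steps 4,5: same thread (B). No race.
Steps 5,6: B(y = z) vs A(y = y + 5). RACE on y (W-W).
Steps 6,7: same thread (A). No race.
First conflict at steps 1,2.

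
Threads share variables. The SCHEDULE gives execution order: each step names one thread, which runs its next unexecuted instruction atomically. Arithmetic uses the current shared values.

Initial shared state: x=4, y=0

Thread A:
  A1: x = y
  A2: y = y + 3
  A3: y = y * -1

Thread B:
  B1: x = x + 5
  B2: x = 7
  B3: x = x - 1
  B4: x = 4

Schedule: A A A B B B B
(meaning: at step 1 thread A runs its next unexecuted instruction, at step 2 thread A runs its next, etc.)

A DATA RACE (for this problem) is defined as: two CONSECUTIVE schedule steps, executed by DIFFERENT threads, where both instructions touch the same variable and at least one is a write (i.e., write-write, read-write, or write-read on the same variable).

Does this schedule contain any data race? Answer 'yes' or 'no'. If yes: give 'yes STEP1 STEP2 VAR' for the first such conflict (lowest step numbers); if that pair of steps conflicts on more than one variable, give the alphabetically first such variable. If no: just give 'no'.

Steps 1,2: same thread (A). No race.
Steps 2,3: same thread (A). No race.
Steps 3,4: A(r=y,w=y) vs B(r=x,w=x). No conflict.
Steps 4,5: same thread (B). No race.
Steps 5,6: same thread (B). No race.
Steps 6,7: same thread (B). No race.

Answer: no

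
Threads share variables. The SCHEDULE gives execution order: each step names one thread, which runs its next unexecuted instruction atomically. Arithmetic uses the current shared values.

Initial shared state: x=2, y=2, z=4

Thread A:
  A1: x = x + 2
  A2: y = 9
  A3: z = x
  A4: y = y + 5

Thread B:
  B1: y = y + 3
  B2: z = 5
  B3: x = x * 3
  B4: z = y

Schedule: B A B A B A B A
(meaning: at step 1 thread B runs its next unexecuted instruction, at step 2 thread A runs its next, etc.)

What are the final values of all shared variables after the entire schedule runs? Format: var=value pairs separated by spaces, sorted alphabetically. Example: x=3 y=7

Answer: x=12 y=14 z=9

Derivation:
Step 1: thread B executes B1 (y = y + 3). Shared: x=2 y=5 z=4. PCs: A@0 B@1
Step 2: thread A executes A1 (x = x + 2). Shared: x=4 y=5 z=4. PCs: A@1 B@1
Step 3: thread B executes B2 (z = 5). Shared: x=4 y=5 z=5. PCs: A@1 B@2
Step 4: thread A executes A2 (y = 9). Shared: x=4 y=9 z=5. PCs: A@2 B@2
Step 5: thread B executes B3 (x = x * 3). Shared: x=12 y=9 z=5. PCs: A@2 B@3
Step 6: thread A executes A3 (z = x). Shared: x=12 y=9 z=12. PCs: A@3 B@3
Step 7: thread B executes B4 (z = y). Shared: x=12 y=9 z=9. PCs: A@3 B@4
Step 8: thread A executes A4 (y = y + 5). Shared: x=12 y=14 z=9. PCs: A@4 B@4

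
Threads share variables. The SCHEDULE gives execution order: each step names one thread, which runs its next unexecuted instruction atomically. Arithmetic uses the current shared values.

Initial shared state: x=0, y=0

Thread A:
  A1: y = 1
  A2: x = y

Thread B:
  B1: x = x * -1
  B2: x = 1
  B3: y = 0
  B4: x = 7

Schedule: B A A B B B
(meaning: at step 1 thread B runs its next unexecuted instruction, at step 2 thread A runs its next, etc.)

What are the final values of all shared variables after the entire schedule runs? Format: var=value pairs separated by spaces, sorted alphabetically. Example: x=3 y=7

Answer: x=7 y=0

Derivation:
Step 1: thread B executes B1 (x = x * -1). Shared: x=0 y=0. PCs: A@0 B@1
Step 2: thread A executes A1 (y = 1). Shared: x=0 y=1. PCs: A@1 B@1
Step 3: thread A executes A2 (x = y). Shared: x=1 y=1. PCs: A@2 B@1
Step 4: thread B executes B2 (x = 1). Shared: x=1 y=1. PCs: A@2 B@2
Step 5: thread B executes B3 (y = 0). Shared: x=1 y=0. PCs: A@2 B@3
Step 6: thread B executes B4 (x = 7). Shared: x=7 y=0. PCs: A@2 B@4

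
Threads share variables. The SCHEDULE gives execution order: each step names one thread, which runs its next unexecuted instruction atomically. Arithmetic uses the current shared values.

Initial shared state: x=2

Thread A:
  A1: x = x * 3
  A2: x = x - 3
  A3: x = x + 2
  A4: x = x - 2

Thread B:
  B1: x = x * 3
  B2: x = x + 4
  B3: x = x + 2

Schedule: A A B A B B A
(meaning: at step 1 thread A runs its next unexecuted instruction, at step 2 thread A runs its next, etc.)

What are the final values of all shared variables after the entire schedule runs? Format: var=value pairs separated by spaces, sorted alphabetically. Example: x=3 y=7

Step 1: thread A executes A1 (x = x * 3). Shared: x=6. PCs: A@1 B@0
Step 2: thread A executes A2 (x = x - 3). Shared: x=3. PCs: A@2 B@0
Step 3: thread B executes B1 (x = x * 3). Shared: x=9. PCs: A@2 B@1
Step 4: thread A executes A3 (x = x + 2). Shared: x=11. PCs: A@3 B@1
Step 5: thread B executes B2 (x = x + 4). Shared: x=15. PCs: A@3 B@2
Step 6: thread B executes B3 (x = x + 2). Shared: x=17. PCs: A@3 B@3
Step 7: thread A executes A4 (x = x - 2). Shared: x=15. PCs: A@4 B@3

Answer: x=15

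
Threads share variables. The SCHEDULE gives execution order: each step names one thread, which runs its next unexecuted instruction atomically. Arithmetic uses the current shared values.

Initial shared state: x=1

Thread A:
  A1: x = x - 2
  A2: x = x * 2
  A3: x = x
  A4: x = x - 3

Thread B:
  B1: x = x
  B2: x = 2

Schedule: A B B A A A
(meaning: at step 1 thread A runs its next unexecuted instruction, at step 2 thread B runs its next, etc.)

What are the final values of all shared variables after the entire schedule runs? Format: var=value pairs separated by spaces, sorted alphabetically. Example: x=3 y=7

Answer: x=1

Derivation:
Step 1: thread A executes A1 (x = x - 2). Shared: x=-1. PCs: A@1 B@0
Step 2: thread B executes B1 (x = x). Shared: x=-1. PCs: A@1 B@1
Step 3: thread B executes B2 (x = 2). Shared: x=2. PCs: A@1 B@2
Step 4: thread A executes A2 (x = x * 2). Shared: x=4. PCs: A@2 B@2
Step 5: thread A executes A3 (x = x). Shared: x=4. PCs: A@3 B@2
Step 6: thread A executes A4 (x = x - 3). Shared: x=1. PCs: A@4 B@2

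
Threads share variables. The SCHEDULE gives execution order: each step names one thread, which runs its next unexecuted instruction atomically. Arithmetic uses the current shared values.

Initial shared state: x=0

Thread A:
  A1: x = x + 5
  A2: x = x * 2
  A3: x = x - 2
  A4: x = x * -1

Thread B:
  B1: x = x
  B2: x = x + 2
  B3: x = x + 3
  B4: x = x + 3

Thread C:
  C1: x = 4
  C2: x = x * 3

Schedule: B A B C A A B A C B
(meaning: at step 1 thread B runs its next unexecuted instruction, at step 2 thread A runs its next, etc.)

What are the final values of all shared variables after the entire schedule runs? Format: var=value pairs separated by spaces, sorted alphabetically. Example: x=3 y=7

Step 1: thread B executes B1 (x = x). Shared: x=0. PCs: A@0 B@1 C@0
Step 2: thread A executes A1 (x = x + 5). Shared: x=5. PCs: A@1 B@1 C@0
Step 3: thread B executes B2 (x = x + 2). Shared: x=7. PCs: A@1 B@2 C@0
Step 4: thread C executes C1 (x = 4). Shared: x=4. PCs: A@1 B@2 C@1
Step 5: thread A executes A2 (x = x * 2). Shared: x=8. PCs: A@2 B@2 C@1
Step 6: thread A executes A3 (x = x - 2). Shared: x=6. PCs: A@3 B@2 C@1
Step 7: thread B executes B3 (x = x + 3). Shared: x=9. PCs: A@3 B@3 C@1
Step 8: thread A executes A4 (x = x * -1). Shared: x=-9. PCs: A@4 B@3 C@1
Step 9: thread C executes C2 (x = x * 3). Shared: x=-27. PCs: A@4 B@3 C@2
Step 10: thread B executes B4 (x = x + 3). Shared: x=-24. PCs: A@4 B@4 C@2

Answer: x=-24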